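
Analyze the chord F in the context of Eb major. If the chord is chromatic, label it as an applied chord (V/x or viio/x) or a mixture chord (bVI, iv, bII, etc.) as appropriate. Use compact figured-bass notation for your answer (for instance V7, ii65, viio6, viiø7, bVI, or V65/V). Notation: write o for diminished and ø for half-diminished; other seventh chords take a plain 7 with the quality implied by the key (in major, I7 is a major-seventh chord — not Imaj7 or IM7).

V/V

The pitches F-A-C form a major triad rooted on F.
F is not a diatonic chord root with this quality in Eb major, but it lies a perfect fifth above Bb (V), so the chord functions as an applied dominant of V.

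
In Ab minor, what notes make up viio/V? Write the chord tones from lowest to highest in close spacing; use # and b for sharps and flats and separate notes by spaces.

The slash marks an applied leading-tone chord: viio of V. In Ab minor, V is Eb, so the leading tone to it is D, a half step below.
Building a diminished triad on D gives D-F-Ab.

D F Ab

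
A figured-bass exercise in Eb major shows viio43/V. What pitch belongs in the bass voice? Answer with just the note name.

Eb

The applied chord viio43/V is rooted on A: A-C-Eb-Gb.
The figure 43 means second inversion — the fifth is in the bass.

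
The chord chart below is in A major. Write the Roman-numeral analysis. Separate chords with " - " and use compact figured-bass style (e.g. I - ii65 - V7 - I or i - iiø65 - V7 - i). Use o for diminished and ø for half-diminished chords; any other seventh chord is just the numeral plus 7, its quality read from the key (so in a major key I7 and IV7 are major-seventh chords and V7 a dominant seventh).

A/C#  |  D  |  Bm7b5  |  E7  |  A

I6 - IV - iiø7 - V7 - I

A/C#: root A is the tonic; major triad there is I6.
D: major triad on D = scale degree 4 → IV.
Bm7b5: half-diminished seventh chord on B — chromatic; iiø7 (borrowed from the parallel minor).
E7: root E is the dominant; dominant seventh chord there is V7.
A: major triad on A = scale degree 1 → I.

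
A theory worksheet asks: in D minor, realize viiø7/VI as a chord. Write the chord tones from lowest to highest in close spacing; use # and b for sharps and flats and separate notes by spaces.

The slash marks an applied leading-tone chord: viio of VI. In D minor, VI is Bb, so the leading tone to it is A, a half step below.
Building a half-diminished seventh chord on A gives A-C-Eb-G.

A C Eb G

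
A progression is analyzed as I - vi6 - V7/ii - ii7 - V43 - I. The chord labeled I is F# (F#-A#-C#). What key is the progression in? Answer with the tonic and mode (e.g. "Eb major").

I is given as F#-A#-C# — a major triad with root F#.
If F# is scale degree 1 and the mode makes that degree carry a major triad, the tonic is F# and the mode is major.

F# major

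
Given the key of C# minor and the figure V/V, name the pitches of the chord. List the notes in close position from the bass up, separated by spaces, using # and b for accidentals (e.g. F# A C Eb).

D# F## A#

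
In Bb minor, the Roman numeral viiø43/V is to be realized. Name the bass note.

The applied chord viiø43/V is rooted on E: E-G-Bb-D.
The figure 43 means second inversion — the fifth is in the bass.

Bb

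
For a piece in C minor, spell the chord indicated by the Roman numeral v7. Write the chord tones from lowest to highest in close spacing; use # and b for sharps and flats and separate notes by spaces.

G Bb D F

The numeral's case and figure indicate a minor seventh chord. In C minor its root, the fifth degree, is G.
Stacking thirds from G gives G-Bb-D-F.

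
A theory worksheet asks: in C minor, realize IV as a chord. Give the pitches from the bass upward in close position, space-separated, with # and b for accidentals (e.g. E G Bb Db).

F A C

Scale degree 4 in C minor is F; here the chord built on it is altered to a major triad. IV is the major subdominant, borrowed from the parallel major.
So the chord is F-A-C, a major triad.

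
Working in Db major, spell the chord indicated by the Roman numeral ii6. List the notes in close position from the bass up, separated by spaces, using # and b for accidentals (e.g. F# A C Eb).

In Db major, the second degree is Eb, and the diatonic chord built there is a minor triad.
Stacking thirds from Eb gives Eb-Gb-Bb.
With the 6 figure the chord is in first inversion; from the bass Gb upward in close position it reads Gb-Bb-Eb.

Gb Bb Eb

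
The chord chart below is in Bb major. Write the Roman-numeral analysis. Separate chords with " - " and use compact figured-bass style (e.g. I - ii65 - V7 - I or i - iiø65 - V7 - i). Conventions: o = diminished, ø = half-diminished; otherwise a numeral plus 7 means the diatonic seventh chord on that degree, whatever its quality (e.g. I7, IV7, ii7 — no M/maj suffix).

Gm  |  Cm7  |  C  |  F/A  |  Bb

vi - ii7 - V/V - V6 - I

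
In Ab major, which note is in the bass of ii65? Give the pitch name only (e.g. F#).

ii in Ab major has root Bb; the chord is Bb-Db-F-Ab.
The figure 65 means first inversion — the third is in the bass.

Db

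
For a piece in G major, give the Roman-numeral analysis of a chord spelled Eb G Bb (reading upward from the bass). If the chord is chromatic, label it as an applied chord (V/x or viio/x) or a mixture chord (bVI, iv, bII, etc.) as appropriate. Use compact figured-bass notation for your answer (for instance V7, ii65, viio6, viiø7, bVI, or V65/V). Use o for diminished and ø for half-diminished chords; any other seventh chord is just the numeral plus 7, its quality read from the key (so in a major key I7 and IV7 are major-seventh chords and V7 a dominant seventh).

Stacked in thirds the chord is Eb-G-Bb: a major triad on Eb.
Eb is the lowered sixth degree of G major (diatonic 6 would be E). This is a major triad on the lowered sixth degree, borrowed from the parallel minor.

bVI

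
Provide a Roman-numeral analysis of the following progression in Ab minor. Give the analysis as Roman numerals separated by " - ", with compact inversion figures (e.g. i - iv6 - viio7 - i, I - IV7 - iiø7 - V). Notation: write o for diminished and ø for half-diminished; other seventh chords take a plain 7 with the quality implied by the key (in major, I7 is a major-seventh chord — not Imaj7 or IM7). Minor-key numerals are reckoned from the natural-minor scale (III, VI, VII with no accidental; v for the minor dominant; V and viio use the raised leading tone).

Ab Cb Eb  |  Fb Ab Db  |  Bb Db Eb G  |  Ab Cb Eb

i - iv6 - V43 - i

Ab-Cb-Eb: minor triad on Ab = scale degree 1 → i.
Fb-Ab-Db: minor triad on Db = scale degree 4 → iv6.
Bb-Db-Eb-G: root Eb is the dominant; dominant seventh chord there is V43.
Ab-Cb-Eb: root Ab is the tonic; minor triad there is i.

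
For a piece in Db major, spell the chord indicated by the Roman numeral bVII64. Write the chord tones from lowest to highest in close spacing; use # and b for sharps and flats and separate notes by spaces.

Gb Cb Eb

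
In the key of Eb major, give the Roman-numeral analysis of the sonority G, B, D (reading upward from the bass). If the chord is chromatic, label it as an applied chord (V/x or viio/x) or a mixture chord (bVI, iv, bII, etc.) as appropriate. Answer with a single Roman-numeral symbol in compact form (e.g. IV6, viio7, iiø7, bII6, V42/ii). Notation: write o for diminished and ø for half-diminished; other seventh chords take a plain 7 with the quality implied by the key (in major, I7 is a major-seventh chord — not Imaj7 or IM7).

V/vi

Stacked in thirds the chord is G-B-D: a major triad on G.
G is not a diatonic chord root with this quality in Eb major, but it lies a perfect fifth above C (vi), so the chord functions as an applied dominant of vi.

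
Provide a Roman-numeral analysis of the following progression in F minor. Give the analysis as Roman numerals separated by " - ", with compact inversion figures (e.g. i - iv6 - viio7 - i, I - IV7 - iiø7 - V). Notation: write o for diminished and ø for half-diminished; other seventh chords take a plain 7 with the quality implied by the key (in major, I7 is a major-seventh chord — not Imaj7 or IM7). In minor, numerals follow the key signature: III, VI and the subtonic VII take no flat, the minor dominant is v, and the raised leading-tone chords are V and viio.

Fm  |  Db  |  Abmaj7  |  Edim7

Fm: root F is the tonic; minor triad there is i.
Db: root Db is the submediant; major triad there is VI.
Abmaj7: root Ab is the mediant; major seventh chord there is III7.
Edim7: root E is the leading tone; fully diminished seventh chord there is viio7.

i - VI - III7 - viio7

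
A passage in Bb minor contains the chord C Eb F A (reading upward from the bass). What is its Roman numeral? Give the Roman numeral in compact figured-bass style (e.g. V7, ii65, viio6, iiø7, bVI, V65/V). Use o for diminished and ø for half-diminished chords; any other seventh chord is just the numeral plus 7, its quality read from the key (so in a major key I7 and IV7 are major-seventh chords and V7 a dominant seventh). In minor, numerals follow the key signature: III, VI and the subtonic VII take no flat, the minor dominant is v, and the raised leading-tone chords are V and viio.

V43

Stacked in thirds the chord is F-A-C-Eb: a dominant seventh chord on F.
F is scale degree 5 in Bb minor, and a dominant seventh chord on that degree is written V7.
With C in the bass the chord is in second inversion, so the figured bass is 43.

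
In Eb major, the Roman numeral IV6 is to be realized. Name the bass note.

IV in Eb major has root Ab; the chord is Ab-C-Eb.
The figure 6 means first inversion — the third is in the bass.

C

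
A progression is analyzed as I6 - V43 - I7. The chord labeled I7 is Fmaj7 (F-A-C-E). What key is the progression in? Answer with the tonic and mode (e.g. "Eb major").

The chord Fmaj7 is a major seventh chord rooted on F; its label is I7.
If F is scale degree 1 and the mode makes that degree carry a major seventh chord, the tonic is F and the mode is major.

F major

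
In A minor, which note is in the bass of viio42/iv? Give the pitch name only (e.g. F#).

The applied chord viio42/iv is rooted on C#: C#-E-G-Bb.
The figure 42 means third inversion — the seventh is in the bass.

Bb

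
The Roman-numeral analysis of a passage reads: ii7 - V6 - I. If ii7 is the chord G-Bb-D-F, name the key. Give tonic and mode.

The chord Gm7 is a minor seventh chord rooted on G; its label is ii7.
Counting down one scale step from G places the tonic on F; a minor seventh chord on degree 2 is diatonic only in major.

F major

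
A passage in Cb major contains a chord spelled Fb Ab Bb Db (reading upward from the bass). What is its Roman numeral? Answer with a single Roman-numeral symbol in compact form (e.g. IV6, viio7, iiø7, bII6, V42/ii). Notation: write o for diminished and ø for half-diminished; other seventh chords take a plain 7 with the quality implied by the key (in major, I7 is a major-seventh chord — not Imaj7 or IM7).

viiø43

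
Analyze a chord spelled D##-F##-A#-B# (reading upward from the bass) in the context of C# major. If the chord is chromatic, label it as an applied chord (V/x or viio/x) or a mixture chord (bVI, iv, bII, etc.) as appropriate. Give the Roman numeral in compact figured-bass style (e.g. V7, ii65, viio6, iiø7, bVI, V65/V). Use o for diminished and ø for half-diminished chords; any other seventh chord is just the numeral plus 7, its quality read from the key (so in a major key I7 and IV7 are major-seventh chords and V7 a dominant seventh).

Stacked in thirds the chord is B#-D##-F##-A#: a dominant seventh chord on B#.
B# is not a diatonic chord root with this quality in C# major, but it lies a perfect fifth above E# (iii), so the chord functions as an applied dominant of iii.
With D## in the bass the chord is in first inversion, so the figured bass is 65.

V65/iii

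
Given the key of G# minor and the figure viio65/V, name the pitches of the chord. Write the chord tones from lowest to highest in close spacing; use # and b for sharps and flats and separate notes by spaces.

viio65/V is a secondary leading-tone chord. The target V is D# in G# minor; the applied chord is rooted a semitone below, on C##.
Building a fully diminished seventh chord on C## gives C##-E#-G#-B.
The figured bass 65 indicates first inversion, placing the third (E#) in the bass: E#-G#-B-C##.

E# G# B C##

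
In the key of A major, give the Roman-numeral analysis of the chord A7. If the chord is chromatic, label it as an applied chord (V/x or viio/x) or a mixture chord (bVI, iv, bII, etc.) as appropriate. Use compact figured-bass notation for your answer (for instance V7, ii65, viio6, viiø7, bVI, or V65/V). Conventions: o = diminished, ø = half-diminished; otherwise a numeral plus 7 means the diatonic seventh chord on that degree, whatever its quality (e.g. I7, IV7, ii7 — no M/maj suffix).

The pitches A-C#-E-G form a dominant seventh chord rooted on A.
A is not a diatonic chord root with this quality in A major, but it lies a perfect fifth above D (IV), so the chord functions as an applied dominant of IV.

V7/IV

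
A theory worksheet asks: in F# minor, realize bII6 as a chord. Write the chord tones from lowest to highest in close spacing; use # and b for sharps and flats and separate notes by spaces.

B D G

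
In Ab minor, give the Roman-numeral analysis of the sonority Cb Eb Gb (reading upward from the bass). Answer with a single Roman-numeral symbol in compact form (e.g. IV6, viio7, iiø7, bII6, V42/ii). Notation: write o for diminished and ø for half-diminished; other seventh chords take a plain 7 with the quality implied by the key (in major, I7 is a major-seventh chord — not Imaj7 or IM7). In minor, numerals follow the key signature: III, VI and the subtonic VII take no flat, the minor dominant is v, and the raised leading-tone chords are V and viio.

III

Stacked in thirds the chord is Cb-Eb-Gb: a major triad on Cb.
In Ab minor, Cb is the mediant; the diatonic major triad there is III.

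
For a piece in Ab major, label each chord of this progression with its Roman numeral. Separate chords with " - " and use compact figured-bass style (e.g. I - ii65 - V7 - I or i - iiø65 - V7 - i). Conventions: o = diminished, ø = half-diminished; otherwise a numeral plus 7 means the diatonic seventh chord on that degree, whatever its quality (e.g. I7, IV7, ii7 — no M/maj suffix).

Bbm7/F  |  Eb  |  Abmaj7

ii43 - V - I7

Bbm7/F has root Bb, degree 2 in Ab major, so ii43.
Eb has root Eb, degree 5 in Ab major, so V.
Abmaj7: root Ab is the tonic; major seventh chord there is I7.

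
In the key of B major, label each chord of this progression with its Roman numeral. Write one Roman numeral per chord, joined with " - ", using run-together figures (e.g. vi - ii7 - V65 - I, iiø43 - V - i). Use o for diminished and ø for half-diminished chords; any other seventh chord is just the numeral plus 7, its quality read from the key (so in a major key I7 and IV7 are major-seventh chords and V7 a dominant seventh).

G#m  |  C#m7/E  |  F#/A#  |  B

G#m: root G# is the submediant; minor triad there is vi.
C#m7/E: minor seventh chord on C# = scale degree 2 → ii65.
F#/A# has root F#, degree 5 in B major, so V6.
B has root B, degree 1 in B major, so I.

vi - ii65 - V6 - I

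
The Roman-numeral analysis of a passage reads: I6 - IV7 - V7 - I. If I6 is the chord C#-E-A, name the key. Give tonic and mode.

I6 is given as C#-E-A — a major triad with root A.
If A is scale degree 1 and the mode makes that degree carry a major triad, the tonic is A and the mode is major.

A major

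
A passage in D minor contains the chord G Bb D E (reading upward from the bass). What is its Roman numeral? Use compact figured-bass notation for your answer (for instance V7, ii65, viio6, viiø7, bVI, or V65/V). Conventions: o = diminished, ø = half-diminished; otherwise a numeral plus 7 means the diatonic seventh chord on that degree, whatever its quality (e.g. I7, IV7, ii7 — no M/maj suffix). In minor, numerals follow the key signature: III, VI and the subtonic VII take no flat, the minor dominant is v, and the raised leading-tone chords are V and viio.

iiø65

The pitches E-G-Bb-D form a half-diminished seventh chord rooted on E.
In D minor, E is the supertonic; the diatonic half-diminished seventh chord there is iiø7.
With G in the bass the chord is in first inversion, so the figured bass is 65.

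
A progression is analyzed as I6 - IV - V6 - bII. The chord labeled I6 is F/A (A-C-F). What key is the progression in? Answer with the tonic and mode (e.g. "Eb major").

I6 is given as A-C-F — a major triad with root F.
If F is scale degree 1 and the mode makes that degree carry a major triad, the tonic is F and the mode is major.

F major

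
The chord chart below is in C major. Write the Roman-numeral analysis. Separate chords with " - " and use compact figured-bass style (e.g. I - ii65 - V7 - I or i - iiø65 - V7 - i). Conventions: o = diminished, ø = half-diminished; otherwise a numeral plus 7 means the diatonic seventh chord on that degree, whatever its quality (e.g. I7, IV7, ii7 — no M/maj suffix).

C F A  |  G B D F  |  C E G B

C-F-A: root F is the subdominant; major triad there is IV64.
G-B-D-F: root G is the dominant; dominant seventh chord there is V7.
C-E-G-B has root C, degree 1 in C major, so I7.

IV64 - V7 - I7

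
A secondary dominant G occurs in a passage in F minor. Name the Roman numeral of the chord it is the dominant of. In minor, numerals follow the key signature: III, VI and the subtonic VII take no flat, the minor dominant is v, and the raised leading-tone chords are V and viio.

The chord is a major triad on G.
A dominant resolves down a perfect fifth: G → C. In F minor, C is scale degree 5, i.e. V.

V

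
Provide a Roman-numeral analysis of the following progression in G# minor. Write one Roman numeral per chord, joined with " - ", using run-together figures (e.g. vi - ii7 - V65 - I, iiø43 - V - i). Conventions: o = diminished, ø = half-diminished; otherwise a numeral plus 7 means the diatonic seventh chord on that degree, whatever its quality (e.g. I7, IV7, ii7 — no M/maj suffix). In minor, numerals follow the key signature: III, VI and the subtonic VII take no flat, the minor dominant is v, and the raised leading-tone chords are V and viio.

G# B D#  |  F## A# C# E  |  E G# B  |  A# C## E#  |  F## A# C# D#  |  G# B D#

G#-B-D#: root G# is the tonic; minor triad there is i.
F##-A#-C#-E: fully diminished seventh chord on F## = scale degree 7 → viio7.
E-G#-B: major triad on E = scale degree 6 → VI.
A#-C##-E#: chromatic; A# is V of V, so V/V.
F##-A#-C#-D#: dominant seventh chord on D# = scale degree 5 → V65.
G#-B-D# has root G#, degree 1 in G# minor, so i.

i - viio7 - VI - V/V - V65 - i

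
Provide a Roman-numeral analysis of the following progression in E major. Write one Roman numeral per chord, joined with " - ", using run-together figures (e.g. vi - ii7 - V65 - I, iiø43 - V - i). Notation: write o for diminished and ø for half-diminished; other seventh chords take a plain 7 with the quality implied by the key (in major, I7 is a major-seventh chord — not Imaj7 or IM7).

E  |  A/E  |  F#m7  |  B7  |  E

I - IV64 - ii7 - V7 - I

E: major triad on E = scale degree 1 → I.
A/E: root A is the subdominant; major triad there is IV64.
F#m7: minor seventh chord on F# = scale degree 2 → ii7.
B7: root B is the dominant; dominant seventh chord there is V7.
E: root E is the tonic; major triad there is I.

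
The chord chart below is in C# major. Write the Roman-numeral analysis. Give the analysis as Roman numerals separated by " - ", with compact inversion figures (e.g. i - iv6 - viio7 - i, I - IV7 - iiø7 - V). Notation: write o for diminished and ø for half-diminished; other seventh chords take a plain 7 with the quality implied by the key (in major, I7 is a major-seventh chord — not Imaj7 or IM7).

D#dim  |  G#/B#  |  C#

iio - V6 - I

D#dim: diminished triad on D# — chromatic; iio (borrowed from the parallel minor).
G#/B# has root G#, degree 5 in C# major, so V6.
C#: major triad on C# = scale degree 1 → I.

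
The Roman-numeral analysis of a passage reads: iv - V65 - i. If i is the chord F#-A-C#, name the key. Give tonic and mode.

i is given as F#-A-C# — a minor triad with root F#.
If F# is scale degree 1 and the mode makes that degree carry a minor triad, the tonic is F# and the mode is minor.

F# minor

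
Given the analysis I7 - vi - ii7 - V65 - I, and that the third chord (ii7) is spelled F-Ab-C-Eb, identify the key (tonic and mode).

The chord Fm7 is a minor seventh chord rooted on F; its label is ii7.
If F is scale degree 2 and the mode makes that degree carry a minor seventh chord, the tonic is Eb and the mode is major.

Eb major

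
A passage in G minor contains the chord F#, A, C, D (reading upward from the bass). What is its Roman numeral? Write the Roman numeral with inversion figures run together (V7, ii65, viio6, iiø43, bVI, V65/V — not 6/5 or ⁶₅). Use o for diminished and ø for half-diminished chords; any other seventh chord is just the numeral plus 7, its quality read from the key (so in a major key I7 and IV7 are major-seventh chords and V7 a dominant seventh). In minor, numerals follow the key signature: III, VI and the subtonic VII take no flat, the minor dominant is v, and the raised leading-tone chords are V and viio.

V65

The pitches D-F#-A-C form a dominant seventh chord rooted on D.
D is scale degree 5 in G minor, and a dominant seventh chord on that degree is written V7.
With F# in the bass the chord is in first inversion, so the figured bass is 65.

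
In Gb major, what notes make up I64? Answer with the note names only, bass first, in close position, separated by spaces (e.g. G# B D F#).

Db Gb Bb

The numeral's case and figure indicate a major triad. In Gb major its root, the tonic, is Gb.
That chord is spelled Gb-Bb-Db.
With the 64 figure the chord is in second inversion; from the bass Db upward in close position it reads Db-Gb-Bb.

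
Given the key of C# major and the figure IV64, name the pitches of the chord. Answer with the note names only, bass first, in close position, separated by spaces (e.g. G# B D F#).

C# F# A#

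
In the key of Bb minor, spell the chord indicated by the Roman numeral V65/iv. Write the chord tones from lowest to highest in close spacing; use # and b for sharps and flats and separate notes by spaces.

D F Ab Bb

The slash means an applied dominant: we want the dominant of iv. In Bb minor, iv is Eb minor, and its dominant is built on Bb.
Building a dominant seventh chord on Bb gives Bb-D-F-Ab.
With the 65 figure the chord is in first inversion; from the bass D upward in close position it reads D-F-Ab-Bb.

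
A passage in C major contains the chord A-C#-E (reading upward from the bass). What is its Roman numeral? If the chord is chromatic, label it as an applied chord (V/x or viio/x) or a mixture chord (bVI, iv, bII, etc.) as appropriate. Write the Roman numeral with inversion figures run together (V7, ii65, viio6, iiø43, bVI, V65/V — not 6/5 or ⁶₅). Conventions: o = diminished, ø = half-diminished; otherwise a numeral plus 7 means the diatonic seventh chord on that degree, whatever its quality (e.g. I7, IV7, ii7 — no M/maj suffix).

V/ii

The pitches A-C#-E form a major triad rooted on A.
A is not a diatonic chord root with this quality in C major, but it lies a perfect fifth above D (ii), so the chord functions as an applied dominant of ii.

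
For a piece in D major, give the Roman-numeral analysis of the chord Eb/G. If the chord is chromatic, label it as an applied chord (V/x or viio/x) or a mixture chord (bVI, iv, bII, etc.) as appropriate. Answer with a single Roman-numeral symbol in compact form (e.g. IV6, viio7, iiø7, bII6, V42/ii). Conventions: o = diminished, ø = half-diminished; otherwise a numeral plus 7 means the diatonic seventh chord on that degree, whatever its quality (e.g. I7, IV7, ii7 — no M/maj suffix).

bII6

Stacked in thirds the chord is Eb-G-Bb: a major triad on Eb.
Eb is the lowered second degree of D major (diatonic 2 would be E). This is the Neapolitan sixth — a major triad on the lowered second degree, here in its customary first inversion.
With G in the bass the chord is in first inversion, so the figured bass is 6.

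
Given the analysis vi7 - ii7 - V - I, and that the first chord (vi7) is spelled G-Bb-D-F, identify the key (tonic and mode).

Bb major

The chord Gm7 is a minor seventh chord rooted on G; its label is vi7.
vi7 on G implies G is the submediant; that puts the tonic at Bb, and the lowercase numeral fits major mode.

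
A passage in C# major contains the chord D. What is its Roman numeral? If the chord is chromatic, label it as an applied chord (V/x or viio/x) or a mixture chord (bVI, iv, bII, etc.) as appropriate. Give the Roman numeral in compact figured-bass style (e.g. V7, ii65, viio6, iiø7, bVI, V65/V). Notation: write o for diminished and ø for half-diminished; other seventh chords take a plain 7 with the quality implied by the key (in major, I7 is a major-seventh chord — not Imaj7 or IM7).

bII

The pitches D-F#-A form a major triad rooted on D.
D is the lowered second degree of C# major (diatonic 2 would be D#). This is the Neapolitan chord — a major triad on the lowered second degree.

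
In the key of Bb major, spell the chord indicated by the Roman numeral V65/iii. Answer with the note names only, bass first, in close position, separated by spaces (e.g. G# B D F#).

C# E G A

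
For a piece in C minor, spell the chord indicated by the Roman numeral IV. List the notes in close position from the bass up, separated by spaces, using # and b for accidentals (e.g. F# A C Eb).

F A C

Scale degree 4 in C minor is F; here the chord built on it is altered to a major triad. IV is the major subdominant, borrowed from the parallel major.
So the chord is F-A-C.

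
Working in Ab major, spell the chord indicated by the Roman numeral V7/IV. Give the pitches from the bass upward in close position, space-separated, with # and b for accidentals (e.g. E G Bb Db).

V7/IV is a secondary dominant — the dominant seventh of IV. IV in Ab major is Db, so the applied chord's root is Ab, a perfect fifth above.
Building a dominant seventh chord on Ab gives Ab-C-Eb-Gb.

Ab C Eb Gb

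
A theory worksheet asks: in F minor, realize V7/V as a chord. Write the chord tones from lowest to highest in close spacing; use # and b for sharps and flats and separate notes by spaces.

G B D F

V7/V is a secondary dominant — the dominant seventh of V. V in F minor is C, so the applied chord's root is G, a perfect fifth above.
Building a dominant seventh chord on G gives G-B-D-F.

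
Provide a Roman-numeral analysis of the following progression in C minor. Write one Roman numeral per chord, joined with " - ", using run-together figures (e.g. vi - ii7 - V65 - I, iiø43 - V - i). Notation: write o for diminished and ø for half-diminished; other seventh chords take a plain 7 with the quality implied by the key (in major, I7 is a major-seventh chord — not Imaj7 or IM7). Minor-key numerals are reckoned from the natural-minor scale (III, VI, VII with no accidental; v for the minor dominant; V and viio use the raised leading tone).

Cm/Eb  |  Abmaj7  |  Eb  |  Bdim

i6 - VI7 - III - viio

Cm/Eb: root C is the tonic; minor triad there is i6.
Abmaj7: major seventh chord on Ab = scale degree 6 → VI7.
Eb: root Eb is the mediant; major triad there is III.
Bdim has root B, degree 7 in C minor, so viio.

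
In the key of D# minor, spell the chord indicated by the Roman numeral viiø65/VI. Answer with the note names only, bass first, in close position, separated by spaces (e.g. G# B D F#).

C# E G# A#

The slash marks an applied leading-tone chord: viio of VI. In D# minor, VI is B, so the leading tone to it is A#, a half step below.
Building a half-diminished seventh chord on A# gives A#-C#-E-G#.
With the 65 figure the chord is in first inversion; from the bass C# upward in close position it reads C#-E-G#-A#.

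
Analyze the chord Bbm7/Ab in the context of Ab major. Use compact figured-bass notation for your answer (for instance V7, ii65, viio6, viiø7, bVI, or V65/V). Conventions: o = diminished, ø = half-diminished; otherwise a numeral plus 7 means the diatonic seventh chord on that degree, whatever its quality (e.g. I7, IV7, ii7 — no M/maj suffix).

The pitches Bb-Db-F-Ab form a minor seventh chord rooted on Bb.
Bb is scale degree 2 in Ab major, and a minor seventh chord on that degree is written ii7.
With Ab in the bass the chord is in third inversion, so the figured bass is 42.

ii42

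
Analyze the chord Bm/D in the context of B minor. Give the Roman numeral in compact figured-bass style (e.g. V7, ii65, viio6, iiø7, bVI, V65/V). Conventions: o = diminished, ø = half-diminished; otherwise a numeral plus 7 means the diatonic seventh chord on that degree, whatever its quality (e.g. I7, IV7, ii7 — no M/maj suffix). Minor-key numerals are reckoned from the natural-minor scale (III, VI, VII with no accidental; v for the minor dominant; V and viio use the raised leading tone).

Stacked in thirds the chord is B-D-F#: a minor triad on B.
B is scale degree 1 in B minor, and a minor triad on that degree is written i.
With D in the bass the chord is in first inversion, so the figured bass is 6.

i6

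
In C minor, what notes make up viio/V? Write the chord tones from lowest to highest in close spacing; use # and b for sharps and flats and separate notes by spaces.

viio/V is a secondary leading-tone chord. The target V is G in C minor; the applied chord is rooted a semitone below, on F#.
Building a diminished triad on F# gives F#-A-C.

F# A C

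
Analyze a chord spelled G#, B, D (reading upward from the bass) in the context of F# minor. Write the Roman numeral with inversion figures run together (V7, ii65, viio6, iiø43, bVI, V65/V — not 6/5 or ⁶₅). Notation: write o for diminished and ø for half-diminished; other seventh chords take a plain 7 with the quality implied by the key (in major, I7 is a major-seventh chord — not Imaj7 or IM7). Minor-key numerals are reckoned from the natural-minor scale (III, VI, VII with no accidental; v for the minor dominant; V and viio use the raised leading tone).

iio

The pitches G#-B-D form a diminished triad rooted on G#.
In F# minor, G# is the supertonic; the diatonic diminished triad there is iio.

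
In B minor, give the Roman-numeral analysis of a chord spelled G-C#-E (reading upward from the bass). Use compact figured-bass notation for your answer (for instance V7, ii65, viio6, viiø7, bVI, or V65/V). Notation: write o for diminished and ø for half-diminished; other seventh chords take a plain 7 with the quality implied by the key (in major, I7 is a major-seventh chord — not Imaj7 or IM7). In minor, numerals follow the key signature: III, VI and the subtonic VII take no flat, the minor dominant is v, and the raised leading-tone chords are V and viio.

iio64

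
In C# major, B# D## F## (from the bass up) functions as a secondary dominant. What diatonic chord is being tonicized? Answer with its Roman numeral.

The chord is a major triad on B#.
A dominant resolves down a perfect fifth: B# → E#. In C# major, E# is scale degree 3, i.e. iii.

iii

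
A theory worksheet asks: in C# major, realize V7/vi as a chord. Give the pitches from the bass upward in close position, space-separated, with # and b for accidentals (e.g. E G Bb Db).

V7/vi is a secondary dominant — the dominant seventh of vi. vi in C# major is A#, so the applied chord's root is E#, a perfect fifth above.
Building a dominant seventh chord on E# gives E#-G##-B#-D#.

E# G## B# D#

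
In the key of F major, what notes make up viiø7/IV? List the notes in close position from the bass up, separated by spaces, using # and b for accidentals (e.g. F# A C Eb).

A C Eb G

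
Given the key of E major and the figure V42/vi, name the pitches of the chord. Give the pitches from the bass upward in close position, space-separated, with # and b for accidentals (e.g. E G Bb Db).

F# G# B# D#

The slash means an applied dominant: we want the dominant of vi. In E major, vi is C# minor, and its dominant is built on G#.
Building a dominant seventh chord on G# gives G#-B#-D#-F#.
With the 42 figure the chord is in third inversion; from the bass F# upward in close position it reads F#-G#-B#-D#.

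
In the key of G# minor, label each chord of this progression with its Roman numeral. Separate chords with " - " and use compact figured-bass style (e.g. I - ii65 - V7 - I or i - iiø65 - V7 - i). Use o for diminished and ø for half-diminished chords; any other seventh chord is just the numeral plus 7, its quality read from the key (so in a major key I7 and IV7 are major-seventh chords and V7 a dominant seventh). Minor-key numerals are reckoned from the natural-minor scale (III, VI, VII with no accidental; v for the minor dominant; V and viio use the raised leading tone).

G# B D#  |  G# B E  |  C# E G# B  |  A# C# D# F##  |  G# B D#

i - VI6 - iv7 - V43 - i

G#-B-D# has root G#, degree 1 in G# minor, so i.
G#-B-E has root E, degree 6 in G# minor, so VI6.
C#-E-G#-B: root C# is the subdominant; minor seventh chord there is iv7.
A#-C#-D#-F##: root D# is the dominant; dominant seventh chord there is V43.
G#-B-D#: minor triad on G# = scale degree 1 → i.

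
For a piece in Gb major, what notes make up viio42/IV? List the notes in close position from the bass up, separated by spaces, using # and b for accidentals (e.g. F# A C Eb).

viio42/IV is a secondary leading-tone chord. The target IV is Cb in Gb major; the applied chord is rooted a semitone below, on Bb.
Building a fully diminished seventh chord on Bb gives Bb-Db-Fb-Abb.
The figured bass 42 indicates third inversion, placing the seventh (Abb) in the bass: Abb-Bb-Db-Fb.

Abb Bb Db Fb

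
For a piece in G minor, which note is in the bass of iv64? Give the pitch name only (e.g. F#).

G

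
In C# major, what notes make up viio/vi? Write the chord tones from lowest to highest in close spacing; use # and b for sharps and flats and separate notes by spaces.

G## B# D#

The slash marks an applied leading-tone chord: viio of vi. In C# major, vi is A#, so the leading tone to it is G##, a half step below.
Building a diminished triad on G## gives G##-B#-D#.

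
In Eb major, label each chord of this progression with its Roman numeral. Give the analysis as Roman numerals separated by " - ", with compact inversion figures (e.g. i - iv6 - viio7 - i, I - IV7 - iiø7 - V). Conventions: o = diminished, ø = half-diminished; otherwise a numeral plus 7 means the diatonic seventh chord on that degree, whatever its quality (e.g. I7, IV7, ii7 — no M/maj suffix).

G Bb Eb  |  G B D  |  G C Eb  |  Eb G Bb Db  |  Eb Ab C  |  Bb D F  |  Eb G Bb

G-Bb-Eb: major triad on Eb = scale degree 1 → I6.
G-B-D: chromatic; G is V of vi, so V/vi.
G-C-Eb: root C is the submediant; minor triad there is vi64.
Eb-G-Bb-Db: chromatic; Eb is V of IV, so V7/IV.
Eb-Ab-C has root Ab, degree 4 in Eb major, so IV64.
Bb-D-F has root Bb, degree 5 in Eb major, so V.
Eb-G-Bb: root Eb is the tonic; major triad there is I.

I6 - V/vi - vi64 - V7/IV - IV64 - V - I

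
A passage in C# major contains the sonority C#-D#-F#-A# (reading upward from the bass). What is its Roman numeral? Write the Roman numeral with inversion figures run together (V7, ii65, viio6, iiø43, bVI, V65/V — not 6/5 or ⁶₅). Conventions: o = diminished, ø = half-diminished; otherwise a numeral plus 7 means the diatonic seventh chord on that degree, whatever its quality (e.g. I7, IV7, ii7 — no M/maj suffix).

ii42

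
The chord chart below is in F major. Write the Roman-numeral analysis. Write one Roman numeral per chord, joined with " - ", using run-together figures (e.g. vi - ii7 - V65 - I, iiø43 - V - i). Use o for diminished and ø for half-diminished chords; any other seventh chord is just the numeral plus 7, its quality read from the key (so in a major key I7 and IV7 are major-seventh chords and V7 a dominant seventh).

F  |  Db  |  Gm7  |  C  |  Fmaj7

F has root F, degree 1 in F major, so I.
Db: major triad on Db — chromatic; bVI (borrowed from the parallel minor).
Gm7: minor seventh chord on G = scale degree 2 → ii7.
C has root C, degree 5 in F major, so V.
Fmaj7 has root F, degree 1 in F major, so I7.

I - bVI - ii7 - V - I7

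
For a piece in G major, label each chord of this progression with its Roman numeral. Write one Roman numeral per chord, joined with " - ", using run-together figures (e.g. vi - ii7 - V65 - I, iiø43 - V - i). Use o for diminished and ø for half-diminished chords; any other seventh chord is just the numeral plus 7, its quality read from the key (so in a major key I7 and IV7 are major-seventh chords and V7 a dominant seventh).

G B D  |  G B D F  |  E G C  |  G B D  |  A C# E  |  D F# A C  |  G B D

I - V7/IV - IV6 - I - V/V - V7 - I

G-B-D: root G is the tonic; major triad there is I.
G-B-D-F: chromatic; G is V of IV, so V7/IV.
E-G-C: major triad on C = scale degree 4 → IV6.
G-B-D has root G, degree 1 in G major, so I.
A-C#-E: a major triad on A, the applied dominant of V → V/V.
D-F#-A-C: dominant seventh chord on D = scale degree 5 → V7.
G-B-D: major triad on G = scale degree 1 → I.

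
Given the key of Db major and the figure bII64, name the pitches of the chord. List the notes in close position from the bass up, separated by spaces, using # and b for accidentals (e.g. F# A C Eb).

Scale degree 2 in Db major is Eb; lowering it a half step gives Ebb. bII64 is the Neapolitan chord — a major triad on the lowered second degree.
So the chord is Ebb-Gb-Bbb, a major triad.
With the 64 figure the chord is in second inversion; from the bass Bbb upward in close position it reads Bbb-Ebb-Gb.

Bbb Ebb Gb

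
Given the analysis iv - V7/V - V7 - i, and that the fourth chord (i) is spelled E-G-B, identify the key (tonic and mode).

i is given as E-G-B — a minor triad with root E.
If E is scale degree 1 and the mode makes that degree carry a minor triad, the tonic is E and the mode is minor.

E minor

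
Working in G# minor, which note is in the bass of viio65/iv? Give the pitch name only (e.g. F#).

D#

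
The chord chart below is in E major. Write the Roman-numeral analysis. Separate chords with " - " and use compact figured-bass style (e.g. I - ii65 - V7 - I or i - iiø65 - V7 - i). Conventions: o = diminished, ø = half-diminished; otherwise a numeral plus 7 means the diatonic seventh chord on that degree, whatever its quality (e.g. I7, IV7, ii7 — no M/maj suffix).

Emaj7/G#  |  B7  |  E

I65 - V7 - I

Emaj7/G#: major seventh chord on E = scale degree 1 → I65.
B7 has root B, degree 5 in E major, so V7.
E has root E, degree 1 in E major, so I.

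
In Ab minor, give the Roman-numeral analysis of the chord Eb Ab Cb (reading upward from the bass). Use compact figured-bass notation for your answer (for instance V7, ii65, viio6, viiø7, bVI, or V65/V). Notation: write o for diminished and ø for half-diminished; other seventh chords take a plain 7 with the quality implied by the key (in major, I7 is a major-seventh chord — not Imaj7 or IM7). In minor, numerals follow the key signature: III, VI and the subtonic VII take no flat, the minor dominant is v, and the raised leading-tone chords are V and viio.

The pitches Ab-Cb-Eb form a minor triad rooted on Ab.
In Ab minor, Ab is the tonic; the diatonic minor triad there is i.
With Eb in the bass the chord is in second inversion, so the figured bass is 64.

i64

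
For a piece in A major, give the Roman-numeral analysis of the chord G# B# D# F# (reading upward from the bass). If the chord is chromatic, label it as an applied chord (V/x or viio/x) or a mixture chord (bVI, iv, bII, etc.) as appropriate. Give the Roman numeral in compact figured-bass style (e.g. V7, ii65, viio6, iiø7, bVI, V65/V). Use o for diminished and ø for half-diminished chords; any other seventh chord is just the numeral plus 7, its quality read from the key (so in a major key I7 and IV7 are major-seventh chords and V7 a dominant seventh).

V7/iii

The pitches G#-B#-D#-F# form a dominant seventh chord rooted on G#.
G# is not a diatonic chord root with this quality in A major, but it lies a perfect fifth above C# (iii), so the chord functions as an applied dominant of iii.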